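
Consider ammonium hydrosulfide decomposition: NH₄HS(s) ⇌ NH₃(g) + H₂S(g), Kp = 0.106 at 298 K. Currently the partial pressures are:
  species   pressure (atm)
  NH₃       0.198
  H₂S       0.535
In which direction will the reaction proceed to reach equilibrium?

at equilibrium

(NH₄HS is a pure solid — omitted from Qp.)
Qp = P(NH₃)·P(H₂S) = (0.198)·(0.535) = 0.106
Qp = 0.106 = Kp, so the system is already at equilibrium.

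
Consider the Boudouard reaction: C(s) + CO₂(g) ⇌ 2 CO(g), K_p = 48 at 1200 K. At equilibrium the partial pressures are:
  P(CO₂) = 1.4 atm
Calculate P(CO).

(C is a pure solid — omitted from K_p.)
At equilibrium, K_p = P(CO)² / P(CO₂) = 48.
(P(CO))² / (1.4) = 48
P(CO)² = 67.2 ⇒ P(CO) = 8.2 atm

P(CO) = 8.2 atm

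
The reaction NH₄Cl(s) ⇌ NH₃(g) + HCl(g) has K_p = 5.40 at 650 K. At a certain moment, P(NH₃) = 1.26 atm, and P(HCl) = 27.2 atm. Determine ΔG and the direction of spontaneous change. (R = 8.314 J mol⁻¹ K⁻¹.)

ΔG = 9.99 kJ/mol; the forward reaction is non-spontaneous

(NH₄Cl is a pure solid — omitted from Q_p.)
Q_p = P(NH₃)·P(HCl) = (1.26)·(27.2) = 34.3
ΔG = RT ln(Q_p/K_p) = (8.314 J mol⁻¹ K⁻¹)(650 K) × ln(34.3/5.40)
   = (5.404 kJ/mol)(1.849) = 9.99 kJ/mol
ΔG > 0, so the forward reaction is non-spontaneous (proceeds in reverse).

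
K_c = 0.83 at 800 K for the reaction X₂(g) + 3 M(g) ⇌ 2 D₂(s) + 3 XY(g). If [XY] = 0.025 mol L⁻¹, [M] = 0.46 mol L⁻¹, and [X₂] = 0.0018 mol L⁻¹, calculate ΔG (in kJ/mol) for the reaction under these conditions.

(D₂ is a pure solid — omitted from Q_c.)
Q_c = [XY]³ / ([X₂]·[M]³) = (0.025)³ / ((0.0018)·(0.46)³) = 0.0892
ΔG = RT ln(Q_c/K_c) = (8.314 J mol⁻¹ K⁻¹)(800 K) × ln(0.0892/0.83)
   = (6.651 kJ/mol)(-2.231) = -14.8 kJ/mol
ΔG < 0, so the forward reaction is spontaneous (proceeds forward).

ΔG = -14.8 kJ/mol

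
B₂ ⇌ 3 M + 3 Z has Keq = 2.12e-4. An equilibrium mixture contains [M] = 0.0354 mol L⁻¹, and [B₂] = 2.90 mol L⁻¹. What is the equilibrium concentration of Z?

At equilibrium, Keq = [M]³·[Z]³ / [B₂] = 2.12e-4.
(0.0354)³·([Z])³ / (2.90) = 2.12e-4
[Z]³ = 13.9 ⇒ [Z] = 2.40 mol L⁻¹

[Z] = 2.40 mol L⁻¹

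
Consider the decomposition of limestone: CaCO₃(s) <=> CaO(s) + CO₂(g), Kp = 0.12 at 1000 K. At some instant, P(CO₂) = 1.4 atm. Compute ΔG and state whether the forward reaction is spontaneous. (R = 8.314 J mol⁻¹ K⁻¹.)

ΔG = 20.4 kJ/mol; the forward reaction is non-spontaneous

(CaCO₃, CaO are pure solids — omitted from Qp.)
Qp = P(CO₂) = 1.40
ΔG = RT ln(Qp/Kp) = (8.314 J mol⁻¹ K⁻¹)(1000 K) × ln(1.40/0.12)
   = (8.314 kJ/mol)(2.457) = 20.4 kJ/mol
ΔG > 0, so the forward reaction is non-spontaneous (proceeds in reverse).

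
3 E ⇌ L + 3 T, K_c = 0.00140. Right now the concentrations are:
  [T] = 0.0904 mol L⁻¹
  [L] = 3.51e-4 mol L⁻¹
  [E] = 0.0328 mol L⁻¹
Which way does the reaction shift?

Q_c = [L]·[T]³ / [E]³ = (3.51e-4)·(0.0904)³ / (0.0328)³ = 0.00735
Q_c = 0.00735 > K_c = 0.00140, so the reverse reaction proceeds.

toward reactants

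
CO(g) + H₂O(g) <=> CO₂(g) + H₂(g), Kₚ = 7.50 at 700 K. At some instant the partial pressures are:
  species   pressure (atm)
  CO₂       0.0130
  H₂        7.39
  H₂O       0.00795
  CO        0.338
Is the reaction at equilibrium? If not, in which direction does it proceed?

Qₚ = P(CO₂)·P(H₂) / (P(CO)·P(H₂O)) = (0.0130)·(7.39) / ((0.338)·(0.00795)) = 35.8
Qₚ = 35.8 > Kₚ = 7.50, so the reverse reaction proceeds.

toward reactants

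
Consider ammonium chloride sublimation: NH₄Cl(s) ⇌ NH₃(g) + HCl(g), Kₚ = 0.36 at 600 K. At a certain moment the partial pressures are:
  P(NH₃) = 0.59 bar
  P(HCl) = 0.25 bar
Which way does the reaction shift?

(NH₄Cl is a pure solid — omitted from Qₚ.)
Qₚ = P(NH₃)·P(HCl) = (0.59)·(0.25) = 0.15
Qₚ = 0.15 < Kₚ = 0.36, so the forward reaction proceeds.

in the forward direction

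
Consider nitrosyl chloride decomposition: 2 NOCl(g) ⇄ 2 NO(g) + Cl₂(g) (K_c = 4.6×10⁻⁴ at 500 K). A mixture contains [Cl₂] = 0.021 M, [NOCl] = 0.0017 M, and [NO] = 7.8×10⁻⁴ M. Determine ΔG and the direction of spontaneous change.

Q_c = [NO]²·[Cl₂] / [NOCl]² = (7.8×10⁻⁴)²·(0.021) / (0.0017)² = 0.00442
ΔG = RT ln(Q_c/K_c) = (8.314 J mol⁻¹ K⁻¹)(500 K) × ln(0.00442/4.6×10⁻⁴)
   = (4.157 kJ/mol)(2.263) = 9.41 kJ/mol
ΔG > 0, so the forward reaction is non-spontaneous (proceeds in reverse).

ΔG = 9.41 kJ/mol; the forward reaction is non-spontaneous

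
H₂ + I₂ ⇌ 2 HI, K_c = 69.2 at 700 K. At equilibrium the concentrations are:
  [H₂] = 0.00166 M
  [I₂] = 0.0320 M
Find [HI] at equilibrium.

[HI] = 0.0606 M

At equilibrium, K_c = [HI]² / ([H₂]·[I₂]) = 69.2.
([HI])² / ((0.00166)·(0.0320)) = 69.2
[HI]² = 0.00368 ⇒ [HI] = 0.0606 M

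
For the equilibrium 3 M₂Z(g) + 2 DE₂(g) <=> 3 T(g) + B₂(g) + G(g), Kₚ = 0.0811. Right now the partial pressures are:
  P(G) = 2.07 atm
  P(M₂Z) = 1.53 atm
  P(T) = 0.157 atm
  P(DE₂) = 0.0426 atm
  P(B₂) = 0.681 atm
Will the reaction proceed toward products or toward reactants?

in the reverse direction

Qₚ = P(T)³·P(B₂)·P(G) / (P(M₂Z)³·P(DE₂)²) = (0.157)³·(0.681)·(2.07) / ((1.53)³·(0.0426)²) = 0.839
Qₚ = 0.839 > Kₚ = 0.0811, so the reverse reaction proceeds.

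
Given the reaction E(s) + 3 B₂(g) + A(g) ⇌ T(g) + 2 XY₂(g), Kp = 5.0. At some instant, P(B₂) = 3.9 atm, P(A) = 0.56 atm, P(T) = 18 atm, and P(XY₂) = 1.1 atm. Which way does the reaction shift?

toward products

(E is a pure solid — omitted from Qp.)
Qp = P(T)·P(XY₂)² / (P(B₂)³·P(A)) = (18)·(1.1)² / ((3.9)³·(0.56)) = 0.66
Qp = 0.66 < Kp = 5.0, so the forward reaction proceeds.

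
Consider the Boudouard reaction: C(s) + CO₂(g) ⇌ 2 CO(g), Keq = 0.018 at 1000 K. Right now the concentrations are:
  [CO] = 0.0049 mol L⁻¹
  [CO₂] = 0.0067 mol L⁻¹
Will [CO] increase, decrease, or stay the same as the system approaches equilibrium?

increase

(C is a pure solid — omitted from Q.)
Q = [CO]² / [CO₂] = (0.0049)² / (0.0067) = 0.0036
Q = 0.0036 < Keq = 0.018: net forward reaction.
CO is a product, so it increases.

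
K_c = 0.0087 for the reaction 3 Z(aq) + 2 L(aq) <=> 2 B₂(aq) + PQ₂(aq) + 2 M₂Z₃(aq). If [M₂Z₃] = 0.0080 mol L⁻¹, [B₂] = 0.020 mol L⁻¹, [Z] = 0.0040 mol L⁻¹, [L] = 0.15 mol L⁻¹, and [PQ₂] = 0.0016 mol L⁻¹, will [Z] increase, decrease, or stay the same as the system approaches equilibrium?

Q_c = [B₂]²·[PQ₂]·[M₂Z₃]² / ([Z]³·[L]²) = (0.020)²·(0.0016)·(0.0080)² / ((0.0040)³·(0.15)²) = 0.028
Q_c = 0.028 > K_c = 0.0087: net reverse reaction.
Z is a reactant, so it increases.

increase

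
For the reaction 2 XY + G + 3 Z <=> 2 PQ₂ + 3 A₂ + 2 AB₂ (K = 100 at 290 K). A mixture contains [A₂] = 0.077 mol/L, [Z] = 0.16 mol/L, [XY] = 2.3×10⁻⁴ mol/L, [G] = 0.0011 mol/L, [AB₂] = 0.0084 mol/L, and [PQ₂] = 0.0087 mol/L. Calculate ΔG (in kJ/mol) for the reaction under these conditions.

Q = [PQ₂]²·[A₂]³·[AB₂]² / ([XY]²·[G]·[Z]³) = (0.0087)²·(0.077)³·(0.0084)² / ((2.3×10⁻⁴)²·(0.0011)·(0.16)³) = 10.2
ΔG = RT ln(Q/K) = (8.314 J mol⁻¹ K⁻¹)(290 K) × ln(10.2/100)
   = (2.411 kJ/mol)(-2.283) = -5.50 kJ/mol
ΔG < 0, so the forward reaction is spontaneous (proceeds forward).

ΔG = -5.50 kJ/mol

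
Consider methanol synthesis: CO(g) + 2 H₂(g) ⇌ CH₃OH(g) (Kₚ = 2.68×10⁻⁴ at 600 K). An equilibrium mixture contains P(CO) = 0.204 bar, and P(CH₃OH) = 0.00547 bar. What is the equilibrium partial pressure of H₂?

At equilibrium, Kₚ = P(CH₃OH) / (P(CO)·P(H₂)²) = 2.68×10⁻⁴.
(0.00547) / ((0.204)·(P(H₂))²) = 2.68×10⁻⁴
P(H₂)² = 100 ⇒ P(H₂) = 10.0 bar

P(H₂) = 10.0 bar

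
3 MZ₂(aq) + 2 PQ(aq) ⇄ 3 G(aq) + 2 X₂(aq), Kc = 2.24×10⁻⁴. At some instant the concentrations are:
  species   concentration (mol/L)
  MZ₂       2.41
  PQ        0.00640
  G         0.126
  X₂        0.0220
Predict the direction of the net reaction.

to the left

Qc = [G]³·[X₂]² / ([MZ₂]³·[PQ]²) = (0.126)³·(0.0220)² / ((2.41)³·(0.00640)²) = 0.00169
Qc = 0.00169 > Kc = 2.24×10⁻⁴, so the reverse reaction proceeds.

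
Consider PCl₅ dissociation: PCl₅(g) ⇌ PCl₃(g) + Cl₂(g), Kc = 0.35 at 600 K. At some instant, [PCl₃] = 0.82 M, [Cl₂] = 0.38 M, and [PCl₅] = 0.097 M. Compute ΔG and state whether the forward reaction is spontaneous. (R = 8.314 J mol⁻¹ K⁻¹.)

ΔG = 11.1 kJ/mol; the forward reaction is non-spontaneous

Qc = [PCl₃]·[Cl₂] / [PCl₅] = (0.82)·(0.38) / (0.097) = 3.21
ΔG = RT ln(Qc/Kc) = (8.314 J mol⁻¹ K⁻¹)(600 K) × ln(3.21/0.35)
   = (4.988 kJ/mol)(2.216) = 11.1 kJ/mol
ΔG > 0, so the forward reaction is non-spontaneous (proceeds in reverse).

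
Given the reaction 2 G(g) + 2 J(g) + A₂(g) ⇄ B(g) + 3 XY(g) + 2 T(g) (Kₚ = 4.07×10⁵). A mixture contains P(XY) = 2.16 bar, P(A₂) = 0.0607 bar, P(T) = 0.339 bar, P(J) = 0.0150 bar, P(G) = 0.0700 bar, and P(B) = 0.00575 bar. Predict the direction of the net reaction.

in the forward direction

Qₚ = P(B)·P(XY)³·P(T)² / (P(G)²·P(J)²·P(A₂)) = (0.00575)·(2.16)³·(0.339)² / ((0.0700)²·(0.0150)²·(0.0607)) = 99500
Qₚ = 99500 < Kₚ = 4.07×10⁵, so the forward reaction proceeds.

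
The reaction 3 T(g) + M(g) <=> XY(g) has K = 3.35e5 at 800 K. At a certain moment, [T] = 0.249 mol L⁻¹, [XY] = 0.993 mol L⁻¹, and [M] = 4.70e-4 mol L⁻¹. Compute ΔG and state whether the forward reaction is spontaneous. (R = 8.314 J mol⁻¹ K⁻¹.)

Q = [XY] / ([T]³·[M]) = (0.993) / ((0.249)³·(4.70e-4)) = 1.37e5
ΔG = RT ln(Q/K) = (8.314 J mol⁻¹ K⁻¹)(800 K) × ln(1.37e5/3.35e5)
   = (6.651 kJ/mol)(-0.8941) = -5.95 kJ/mol
ΔG < 0, so the forward reaction is spontaneous (proceeds forward).

ΔG = -5.95 kJ/mol; the forward reaction is spontaneous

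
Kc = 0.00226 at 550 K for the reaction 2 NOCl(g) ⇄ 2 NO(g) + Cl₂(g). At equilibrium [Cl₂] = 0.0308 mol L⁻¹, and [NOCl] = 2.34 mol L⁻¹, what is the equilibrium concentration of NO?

[NO] = 0.634 mol L⁻¹

At equilibrium, Kc = [NO]²·[Cl₂] / [NOCl]² = 0.00226.
([NO])²·(0.0308) / (2.34)² = 0.00226
[NO]² = 0.402 ⇒ [NO] = 0.634 mol L⁻¹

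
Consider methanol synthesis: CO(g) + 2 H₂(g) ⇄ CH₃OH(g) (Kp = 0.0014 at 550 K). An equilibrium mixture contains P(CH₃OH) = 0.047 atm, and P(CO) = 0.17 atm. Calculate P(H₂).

P(H₂) = 14 atm

At equilibrium, Kp = P(CH₃OH) / (P(CO)·P(H₂)²) = 0.0014.
(0.047) / ((0.17)·(P(H₂))²) = 0.0014
P(H₂)² = 197 ⇒ P(H₂) = 14 atm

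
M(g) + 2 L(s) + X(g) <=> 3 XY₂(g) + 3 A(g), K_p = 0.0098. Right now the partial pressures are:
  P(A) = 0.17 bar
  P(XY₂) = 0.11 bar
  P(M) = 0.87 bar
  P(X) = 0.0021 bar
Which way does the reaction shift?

(L is a pure solid — omitted from Q_p.)
Q_p = P(XY₂)³·P(A)³ / (P(M)·P(X)) = (0.11)³·(0.17)³ / ((0.87)·(0.0021)) = 0.0036
Q_p = 0.0036 < K_p = 0.0098, so the forward reaction proceeds.

to the right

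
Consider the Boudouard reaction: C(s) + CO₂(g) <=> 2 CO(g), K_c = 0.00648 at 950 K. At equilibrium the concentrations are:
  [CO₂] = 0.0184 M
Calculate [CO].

(C is a pure solid — omitted from K_c.)
At equilibrium, K_c = [CO]² / [CO₂] = 0.00648.
([CO])² / (0.0184) = 0.00648
[CO]² = 1.19e-4 ⇒ [CO] = 0.0109 M

[CO] = 0.0109 M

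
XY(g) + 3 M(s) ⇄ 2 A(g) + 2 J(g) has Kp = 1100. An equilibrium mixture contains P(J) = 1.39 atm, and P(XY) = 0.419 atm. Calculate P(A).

P(A) = 15.4 atm

(M is a pure solid — omitted from Kp.)
At equilibrium, Kp = P(A)²·P(J)² / P(XY) = 1100.
(P(A))²·(1.39)² / (0.419) = 1100
P(A)² = 239 ⇒ P(A) = 15.4 atm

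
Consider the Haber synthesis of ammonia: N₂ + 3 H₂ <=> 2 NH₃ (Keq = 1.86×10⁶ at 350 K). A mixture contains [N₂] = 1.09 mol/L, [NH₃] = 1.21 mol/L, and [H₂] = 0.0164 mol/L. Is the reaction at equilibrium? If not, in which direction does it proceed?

Q = [NH₃]² / ([N₂]·[H₂]³) = (1.21)² / ((1.09)·(0.0164)³) = 3.05×10⁵
Q = 3.05×10⁵ < Keq = 1.86×10⁶, so the forward reaction proceeds.

in the forward direction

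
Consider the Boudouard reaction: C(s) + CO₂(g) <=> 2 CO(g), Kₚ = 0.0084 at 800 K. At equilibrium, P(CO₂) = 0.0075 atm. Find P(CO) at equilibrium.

P(CO) = 0.0079 atm

(C is a pure solid — omitted from Kₚ.)
At equilibrium, Kₚ = P(CO)² / P(CO₂) = 0.0084.
(P(CO))² / (0.0075) = 0.0084
P(CO)² = 6.30×10⁻⁵ ⇒ P(CO) = 0.0079 atm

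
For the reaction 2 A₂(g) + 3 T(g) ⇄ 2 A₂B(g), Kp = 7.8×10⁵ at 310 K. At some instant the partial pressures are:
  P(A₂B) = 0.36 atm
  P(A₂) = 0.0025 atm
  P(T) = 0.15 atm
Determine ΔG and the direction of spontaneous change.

Qp = P(A₂B)² / (P(A₂)²·P(T)³) = (0.36)² / ((0.0025)²·(0.15)³) = 6.14×10⁶
ΔG = RT ln(Qp/Kp) = (8.314 J mol⁻¹ K⁻¹)(310 K) × ln(6.14×10⁶/7.8×10⁵)
   = (2.577 kJ/mol)(2.063) = 5.32 kJ/mol
ΔG > 0, so the forward reaction is non-spontaneous (proceeds in reverse).

ΔG = 5.32 kJ/mol; the forward reaction is non-spontaneous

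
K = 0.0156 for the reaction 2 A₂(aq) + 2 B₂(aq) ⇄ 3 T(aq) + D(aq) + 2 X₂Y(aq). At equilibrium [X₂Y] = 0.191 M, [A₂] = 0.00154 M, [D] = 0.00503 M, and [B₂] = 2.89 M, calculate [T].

[T] = 0.119 M

At equilibrium, K = [T]³·[D]·[X₂Y]² / ([A₂]²·[B₂]²) = 0.0156.
([T])³·(0.00503)·(0.191)² / ((0.00154)²·(2.89)²) = 0.0156
[T]³ = 0.00168 ⇒ [T] = 0.119 M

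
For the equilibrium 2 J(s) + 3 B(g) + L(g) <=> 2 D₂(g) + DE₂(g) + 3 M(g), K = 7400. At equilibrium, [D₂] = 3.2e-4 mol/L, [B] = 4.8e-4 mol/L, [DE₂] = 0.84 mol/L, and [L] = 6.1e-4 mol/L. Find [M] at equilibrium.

[M] = 0.18 mol/L

(J is a pure solid — omitted from K.)
At equilibrium, K = [D₂]²·[DE₂]·[M]³ / ([B]³·[L]) = 7400.
(3.2e-4)²·(0.84)·([M])³ / ((4.8e-4)³·(6.1e-4)) = 7400
[M]³ = 0.00580 ⇒ [M] = 0.18 mol/L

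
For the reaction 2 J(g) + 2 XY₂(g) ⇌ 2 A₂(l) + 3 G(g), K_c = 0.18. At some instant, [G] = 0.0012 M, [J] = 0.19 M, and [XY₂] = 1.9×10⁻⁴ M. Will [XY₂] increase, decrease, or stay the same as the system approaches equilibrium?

(A₂ is a pure liquid — omitted from Q_c.)
Q_c = [G]³ / ([J]²·[XY₂]²) = (0.0012)³ / ((0.19)²·(1.9×10⁻⁴)²) = 1.3
Q_c = 1.3 > K_c = 0.18: net reverse reaction.
XY₂ is a reactant, so it increases.

increase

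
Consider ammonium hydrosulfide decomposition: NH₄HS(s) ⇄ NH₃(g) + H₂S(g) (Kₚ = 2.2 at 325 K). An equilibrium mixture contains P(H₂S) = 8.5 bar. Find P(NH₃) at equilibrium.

(NH₄HS is a pure solid — omitted from Kₚ.)
At equilibrium, Kₚ = P(NH₃)·P(H₂S) = 2.2.
(P(NH₃))·(8.5) = 2.2
P(NH₃) = 0.259 = 0.26 bar

P(NH₃) = 0.26 bar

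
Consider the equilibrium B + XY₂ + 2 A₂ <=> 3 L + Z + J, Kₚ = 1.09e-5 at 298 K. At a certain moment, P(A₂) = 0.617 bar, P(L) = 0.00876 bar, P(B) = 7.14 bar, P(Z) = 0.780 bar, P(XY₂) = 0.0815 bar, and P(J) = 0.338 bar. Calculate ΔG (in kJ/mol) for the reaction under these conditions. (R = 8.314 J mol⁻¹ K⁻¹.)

Qₚ = P(L)³·P(Z)·P(J) / (P(B)·P(XY₂)·P(A₂)²) = (0.00876)³·(0.780)·(0.338) / ((7.14)·(0.0815)·(0.617)²) = 8.00e-7
ΔG = RT ln(Qₚ/Kₚ) = (8.314 J mol⁻¹ K⁻¹)(298 K) × ln(8.00e-7/1.09e-5)
   = (2.478 kJ/mol)(-2.612) = -6.47 kJ/mol
ΔG < 0, so the forward reaction is spontaneous (proceeds forward).

ΔG = -6.47 kJ/mol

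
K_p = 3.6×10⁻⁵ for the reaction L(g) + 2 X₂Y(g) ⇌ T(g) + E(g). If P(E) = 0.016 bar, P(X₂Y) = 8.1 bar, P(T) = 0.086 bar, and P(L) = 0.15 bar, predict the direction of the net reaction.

Q_p = P(T)·P(E) / (P(L)·P(X₂Y)²) = (0.086)·(0.016) / ((0.15)·(8.1)²) = 1.4×10⁻⁴
Q_p = 1.4×10⁻⁴ > K_p = 3.6×10⁻⁵, so the reverse reaction proceeds.

reverse (toward reactants)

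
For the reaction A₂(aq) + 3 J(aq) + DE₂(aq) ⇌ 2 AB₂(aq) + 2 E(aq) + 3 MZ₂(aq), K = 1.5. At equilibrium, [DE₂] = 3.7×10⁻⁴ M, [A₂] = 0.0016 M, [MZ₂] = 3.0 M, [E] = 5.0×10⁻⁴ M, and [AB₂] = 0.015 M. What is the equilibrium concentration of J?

[J] = 0.12 M

At equilibrium, K = [AB₂]²·[E]²·[MZ₂]³ / ([A₂]·[J]³·[DE₂]) = 1.5.
(0.015)²·(5.0×10⁻⁴)²·(3.0)³ / ((0.0016)·([J])³·(3.7×10⁻⁴)) = 1.5
[J]³ = 0.00171 ⇒ [J] = 0.12 M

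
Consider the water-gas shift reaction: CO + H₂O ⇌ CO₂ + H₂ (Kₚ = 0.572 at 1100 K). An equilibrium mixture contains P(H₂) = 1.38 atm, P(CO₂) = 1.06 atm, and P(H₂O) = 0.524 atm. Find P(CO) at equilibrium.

P(CO) = 4.88 atm

At equilibrium, Kₚ = P(CO₂)·P(H₂) / (P(CO)·P(H₂O)) = 0.572.
(1.06)·(1.38) / ((P(CO))·(0.524)) = 0.572
P(CO) = 4.88 atm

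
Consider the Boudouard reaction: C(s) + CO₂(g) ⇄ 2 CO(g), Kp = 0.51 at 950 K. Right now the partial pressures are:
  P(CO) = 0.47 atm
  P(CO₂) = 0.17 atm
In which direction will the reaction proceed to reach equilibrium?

toward reactants

(C is a pure solid — omitted from Qp.)
Qp = P(CO)² / P(CO₂) = (0.47)² / (0.17) = 1.3
Qp = 1.3 > Kp = 0.51, so the reverse reaction proceeds.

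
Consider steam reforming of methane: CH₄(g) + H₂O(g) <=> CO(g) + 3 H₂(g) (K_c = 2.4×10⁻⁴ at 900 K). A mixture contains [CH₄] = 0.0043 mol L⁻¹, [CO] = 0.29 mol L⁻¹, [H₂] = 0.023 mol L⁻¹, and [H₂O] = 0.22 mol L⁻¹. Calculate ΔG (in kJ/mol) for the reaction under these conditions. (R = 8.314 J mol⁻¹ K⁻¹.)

Q_c = [CO]·[H₂]³ / ([CH₄]·[H₂O]) = (0.29)·(0.023)³ / ((0.0043)·(0.22)) = 0.00373
ΔG = RT ln(Q_c/K_c) = (8.314 J mol⁻¹ K⁻¹)(900 K) × ln(0.00373/2.4×10⁻⁴)
   = (7.483 kJ/mol)(2.744) = 20.5 kJ/mol
ΔG > 0, so the forward reaction is non-spontaneous (proceeds in reverse).

ΔG = 20.5 kJ/mol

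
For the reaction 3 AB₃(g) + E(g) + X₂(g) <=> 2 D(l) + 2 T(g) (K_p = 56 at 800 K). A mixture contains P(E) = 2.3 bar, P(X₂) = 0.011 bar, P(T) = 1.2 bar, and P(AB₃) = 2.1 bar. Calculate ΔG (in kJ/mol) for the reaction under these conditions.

(D is a pure liquid — omitted from Q_p.)
Q_p = P(T)² / (P(AB₃)³·P(E)·P(X₂)) = (1.2)² / ((2.1)³·(2.3)·(0.011)) = 6.15
ΔG = RT ln(Q_p/K_p) = (8.314 J mol⁻¹ K⁻¹)(800 K) × ln(6.15/56)
   = (6.651 kJ/mol)(-2.209) = -14.7 kJ/mol
ΔG < 0, so the forward reaction is spontaneous (proceeds forward).

ΔG = -14.7 kJ/mol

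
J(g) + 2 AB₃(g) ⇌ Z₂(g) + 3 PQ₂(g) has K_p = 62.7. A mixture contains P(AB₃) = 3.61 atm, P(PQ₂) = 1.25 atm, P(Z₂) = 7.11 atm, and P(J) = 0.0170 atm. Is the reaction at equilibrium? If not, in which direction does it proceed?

no net change (already at equilibrium)

Q_p = P(Z₂)·P(PQ₂)³ / (P(J)·P(AB₃)²) = (7.11)·(1.25)³ / ((0.0170)·(3.61)²) = 62.7
Q_p = 62.7 = K_p, so the system is already at equilibrium.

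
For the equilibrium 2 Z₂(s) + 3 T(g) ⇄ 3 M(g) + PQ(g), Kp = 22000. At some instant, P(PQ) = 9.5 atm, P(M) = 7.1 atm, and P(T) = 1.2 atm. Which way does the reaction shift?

in the forward direction

(Z₂ is a pure solid — omitted from Qp.)
Qp = P(M)³·P(PQ) / P(T)³ = (7.1)³·(9.5) / (1.2)³ = 2000
Qp = 2000 < Kp = 22000, so the forward reaction proceeds.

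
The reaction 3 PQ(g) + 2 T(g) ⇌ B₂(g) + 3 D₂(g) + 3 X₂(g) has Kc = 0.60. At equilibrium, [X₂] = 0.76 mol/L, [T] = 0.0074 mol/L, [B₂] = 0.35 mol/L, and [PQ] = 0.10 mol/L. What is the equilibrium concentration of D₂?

[D₂] = 0.0060 mol/L

At equilibrium, Kc = [B₂]·[D₂]³·[X₂]³ / ([PQ]³·[T]²) = 0.60.
(0.35)·([D₂])³·(0.76)³ / ((0.10)³·(0.0074)²) = 0.60
[D₂]³ = 2.14×10⁻⁷ ⇒ [D₂] = 0.0060 mol/L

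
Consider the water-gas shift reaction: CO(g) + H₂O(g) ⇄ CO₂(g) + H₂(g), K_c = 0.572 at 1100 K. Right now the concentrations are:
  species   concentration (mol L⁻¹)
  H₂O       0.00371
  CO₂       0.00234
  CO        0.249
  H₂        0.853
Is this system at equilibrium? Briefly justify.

Q_c = [CO₂]·[H₂] / ([CO]·[H₂O]) = (0.00234)·(0.853) / ((0.249)·(0.00371)) = 2.16
Q_c = 2.16 > K_c = 0.572: net reverse reaction.

no; Q > K, reaction proceeds in reverse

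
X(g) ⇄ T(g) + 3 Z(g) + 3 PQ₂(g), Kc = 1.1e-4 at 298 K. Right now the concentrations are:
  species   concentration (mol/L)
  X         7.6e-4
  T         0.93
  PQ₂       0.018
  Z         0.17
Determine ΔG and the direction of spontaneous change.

ΔG = -2.83 kJ/mol; the forward reaction is spontaneous

Qc = [T]·[Z]³·[PQ₂]³ / [X] = (0.93)·(0.17)³·(0.018)³ / (7.6e-4) = 3.51e-5
ΔG = RT ln(Qc/Kc) = (8.314 J mol⁻¹ K⁻¹)(298 K) × ln(3.51e-5/1.1e-4)
   = (2.478 kJ/mol)(-1.142) = -2.83 kJ/mol
ΔG < 0, so the forward reaction is spontaneous (proceeds forward).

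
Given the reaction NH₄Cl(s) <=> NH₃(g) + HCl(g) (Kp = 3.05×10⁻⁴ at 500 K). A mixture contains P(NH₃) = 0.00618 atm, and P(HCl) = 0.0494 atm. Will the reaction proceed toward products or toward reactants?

no net change (already at equilibrium)

(NH₄Cl is a pure solid — omitted from Qp.)
Qp = P(NH₃)·P(HCl) = (0.00618)·(0.0494) = 3.05×10⁻⁴
Qp = 3.05×10⁻⁴ = Kp, so the system is already at equilibrium.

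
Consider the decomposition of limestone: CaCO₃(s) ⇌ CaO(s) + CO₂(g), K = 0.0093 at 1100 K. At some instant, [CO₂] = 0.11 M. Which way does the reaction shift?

(CaCO₃, CaO are pure solids — omitted from Q.)
Q = [CO₂] = 0.11
Q = 0.11 > K = 0.0093, so the reverse reaction proceeds.

in the reverse direction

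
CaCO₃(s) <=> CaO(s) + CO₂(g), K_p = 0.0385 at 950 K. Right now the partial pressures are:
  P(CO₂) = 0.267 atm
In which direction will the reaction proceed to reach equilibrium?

toward reactants

(CaCO₃, CaO are pure solids — omitted from Q_p.)
Q_p = P(CO₂) = 0.267
Q_p = 0.267 > K_p = 0.0385, so the reverse reaction proceeds.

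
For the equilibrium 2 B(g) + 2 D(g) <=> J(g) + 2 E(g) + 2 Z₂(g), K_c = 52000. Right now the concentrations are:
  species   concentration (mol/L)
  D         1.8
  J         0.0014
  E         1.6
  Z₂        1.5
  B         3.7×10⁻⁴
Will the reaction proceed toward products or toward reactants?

Q_c = [J]·[E]²·[Z₂]² / ([B]²·[D]²) = (0.0014)·(1.6)²·(1.5)² / ((3.7×10⁻⁴)²·(1.8)²) = 18000
Q_c = 18000 < K_c = 52000, so the forward reaction proceeds.

in the forward direction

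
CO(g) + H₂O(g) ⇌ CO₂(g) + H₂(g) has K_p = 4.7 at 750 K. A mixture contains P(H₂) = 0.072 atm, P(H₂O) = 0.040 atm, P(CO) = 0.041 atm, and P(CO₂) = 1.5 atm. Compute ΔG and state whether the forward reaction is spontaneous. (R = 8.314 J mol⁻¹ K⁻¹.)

ΔG = 16.5 kJ/mol; the forward reaction is non-spontaneous

Q_p = P(CO₂)·P(H₂) / (P(CO)·P(H₂O)) = (1.5)·(0.072) / ((0.041)·(0.040)) = 65.9
ΔG = RT ln(Q_p/K_p) = (8.314 J mol⁻¹ K⁻¹)(750 K) × ln(65.9/4.7)
   = (6.236 kJ/mol)(2.641) = 16.5 kJ/mol
ΔG > 0, so the forward reaction is non-spontaneous (proceeds in reverse).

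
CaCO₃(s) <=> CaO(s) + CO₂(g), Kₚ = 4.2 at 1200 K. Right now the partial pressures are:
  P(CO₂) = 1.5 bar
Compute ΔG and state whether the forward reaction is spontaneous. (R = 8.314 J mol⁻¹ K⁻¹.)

ΔG = -10.3 kJ/mol; the forward reaction is spontaneous

(CaCO₃, CaO are pure solids — omitted from Qₚ.)
Qₚ = P(CO₂) = 1.50
ΔG = RT ln(Qₚ/Kₚ) = (8.314 J mol⁻¹ K⁻¹)(1200 K) × ln(1.50/4.2)
   = (9.977 kJ/mol)(-1.030) = -10.3 kJ/mol
ΔG < 0, so the forward reaction is spontaneous (proceeds forward).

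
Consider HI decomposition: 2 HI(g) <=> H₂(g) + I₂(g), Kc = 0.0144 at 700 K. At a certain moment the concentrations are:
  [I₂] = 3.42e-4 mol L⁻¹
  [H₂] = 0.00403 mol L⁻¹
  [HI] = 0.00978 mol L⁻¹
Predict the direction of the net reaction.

no net change (already at equilibrium)

Qc = [H₂]·[I₂] / [HI]² = (0.00403)·(3.42e-4) / (0.00978)² = 0.0144
Qc = 0.0144 = Kc, so the system is already at equilibrium.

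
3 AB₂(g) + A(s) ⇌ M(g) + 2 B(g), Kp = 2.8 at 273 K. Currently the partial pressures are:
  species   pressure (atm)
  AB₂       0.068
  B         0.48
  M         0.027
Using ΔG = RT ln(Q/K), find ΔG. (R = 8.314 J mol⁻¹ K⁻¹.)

(A is a pure solid — omitted from Qp.)
Qp = P(M)·P(B)² / P(AB₂)³ = (0.027)·(0.48)² / (0.068)³ = 19.8
ΔG = RT ln(Qp/Kp) = (8.314 J mol⁻¹ K⁻¹)(273 K) × ln(19.8/2.8)
   = (2.270 kJ/mol)(1.956) = 4.44 kJ/mol
ΔG > 0, so the forward reaction is non-spontaneous (proceeds in reverse).

ΔG = 4.44 kJ/mol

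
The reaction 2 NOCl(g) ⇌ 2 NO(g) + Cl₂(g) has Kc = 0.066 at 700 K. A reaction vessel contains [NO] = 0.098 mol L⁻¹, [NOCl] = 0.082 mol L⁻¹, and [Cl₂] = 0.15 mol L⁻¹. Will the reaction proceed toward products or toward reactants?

Qc = [NO]²·[Cl₂] / [NOCl]² = (0.098)²·(0.15) / (0.082)² = 0.21
Qc = 0.21 > Kc = 0.066, so the reverse reaction proceeds.

to the left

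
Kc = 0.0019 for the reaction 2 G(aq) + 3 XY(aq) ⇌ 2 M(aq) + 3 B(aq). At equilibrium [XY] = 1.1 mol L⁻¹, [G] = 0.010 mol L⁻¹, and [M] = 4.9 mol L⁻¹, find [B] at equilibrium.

At equilibrium, Kc = [M]²·[B]³ / ([G]²·[XY]³) = 0.0019.
(4.9)²·([B])³ / ((0.010)²·(1.1)³) = 0.0019
[B]³ = 1.05×10⁻⁸ ⇒ [B] = 0.0022 mol L⁻¹

[B] = 0.0022 mol L⁻¹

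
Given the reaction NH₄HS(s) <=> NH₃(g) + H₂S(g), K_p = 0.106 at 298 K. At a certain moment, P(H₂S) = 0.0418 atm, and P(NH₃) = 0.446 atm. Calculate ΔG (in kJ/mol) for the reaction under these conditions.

(NH₄HS is a pure solid — omitted from Q_p.)
Q_p = P(NH₃)·P(H₂S) = (0.446)·(0.0418) = 0.0186
ΔG = RT ln(Q_p/K_p) = (8.314 J mol⁻¹ K⁻¹)(298 K) × ln(0.0186/0.106)
   = (2.478 kJ/mol)(-1.740) = -4.31 kJ/mol
ΔG < 0, so the forward reaction is spontaneous (proceeds forward).

ΔG = -4.31 kJ/mol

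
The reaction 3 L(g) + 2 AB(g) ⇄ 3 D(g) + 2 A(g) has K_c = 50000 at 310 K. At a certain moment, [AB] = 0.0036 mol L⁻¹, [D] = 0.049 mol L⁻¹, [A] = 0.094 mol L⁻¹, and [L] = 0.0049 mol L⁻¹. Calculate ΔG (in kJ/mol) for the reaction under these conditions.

ΔG = 6.73 kJ/mol

Q_c = [D]³·[A]² / ([L]³·[AB]²) = (0.049)³·(0.094)² / ((0.0049)³·(0.0036)²) = 6.82×10⁵
ΔG = RT ln(Q_c/K_c) = (8.314 J mol⁻¹ K⁻¹)(310 K) × ln(6.82×10⁵/50000)
   = (2.577 kJ/mol)(2.613) = 6.73 kJ/mol
ΔG > 0, so the forward reaction is non-spontaneous (proceeds in reverse).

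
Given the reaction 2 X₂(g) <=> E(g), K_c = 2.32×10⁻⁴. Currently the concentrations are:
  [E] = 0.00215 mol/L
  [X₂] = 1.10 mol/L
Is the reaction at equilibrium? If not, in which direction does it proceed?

in the reverse direction

Q_c = [E] / [X₂]² = (0.00215) / (1.10)² = 0.00178
Q_c = 0.00178 > K_c = 2.32×10⁻⁴, so the reverse reaction proceeds.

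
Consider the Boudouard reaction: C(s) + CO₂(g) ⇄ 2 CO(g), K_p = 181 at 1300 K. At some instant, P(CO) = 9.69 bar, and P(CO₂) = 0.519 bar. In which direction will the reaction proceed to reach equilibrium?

(C is a pure solid — omitted from Q_p.)
Q_p = P(CO)² / P(CO₂) = (9.69)² / (0.519) = 181
Q_p = 181 = K_p, so the system is already at equilibrium.

neither direction; the system is at equilibrium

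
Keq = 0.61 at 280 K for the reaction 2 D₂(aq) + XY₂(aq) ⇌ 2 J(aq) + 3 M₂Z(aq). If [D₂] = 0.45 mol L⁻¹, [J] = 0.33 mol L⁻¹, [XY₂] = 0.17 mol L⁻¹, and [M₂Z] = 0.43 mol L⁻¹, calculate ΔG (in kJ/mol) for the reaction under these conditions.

ΔG = -2.06 kJ/mol

Q = [J]²·[M₂Z]³ / ([D₂]²·[XY₂]) = (0.33)²·(0.43)³ / ((0.45)²·(0.17)) = 0.252
ΔG = RT ln(Q/Keq) = (8.314 J mol⁻¹ K⁻¹)(280 K) × ln(0.252/0.61)
   = (2.328 kJ/mol)(-0.8840) = -2.06 kJ/mol
ΔG < 0, so the forward reaction is spontaneous (proceeds forward).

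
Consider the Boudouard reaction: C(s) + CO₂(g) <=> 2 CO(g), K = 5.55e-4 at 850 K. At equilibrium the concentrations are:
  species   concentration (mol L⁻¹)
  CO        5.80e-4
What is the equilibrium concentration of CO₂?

[CO₂] = 6.06e-4 mol L⁻¹

(C is a pure solid — omitted from K.)
At equilibrium, K = [CO]² / [CO₂] = 5.55e-4.
(5.80e-4)² / ([CO₂]) = 5.55e-4
[CO₂] = 6.06e-4 mol L⁻¹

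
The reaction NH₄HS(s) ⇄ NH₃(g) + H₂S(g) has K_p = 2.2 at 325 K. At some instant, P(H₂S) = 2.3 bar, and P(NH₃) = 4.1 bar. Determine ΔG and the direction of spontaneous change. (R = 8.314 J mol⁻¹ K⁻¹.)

ΔG = 3.93 kJ/mol; the forward reaction is non-spontaneous

(NH₄HS is a pure solid — omitted from Q_p.)
Q_p = P(NH₃)·P(H₂S) = (4.1)·(2.3) = 9.43
ΔG = RT ln(Q_p/K_p) = (8.314 J mol⁻¹ K⁻¹)(325 K) × ln(9.43/2.2)
   = (2.702 kJ/mol)(1.455) = 3.93 kJ/mol
ΔG > 0, so the forward reaction is non-spontaneous (proceeds in reverse).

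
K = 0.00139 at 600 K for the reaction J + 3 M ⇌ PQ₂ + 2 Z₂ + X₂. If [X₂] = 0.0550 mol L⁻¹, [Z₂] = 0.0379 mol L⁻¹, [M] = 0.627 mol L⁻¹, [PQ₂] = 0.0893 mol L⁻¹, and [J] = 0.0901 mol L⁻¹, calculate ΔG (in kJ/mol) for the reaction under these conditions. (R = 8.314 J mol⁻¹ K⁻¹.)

ΔG = -7.36 kJ/mol

Q = [PQ₂]·[Z₂]²·[X₂] / ([J]·[M]³) = (0.0893)·(0.0379)²·(0.0550) / ((0.0901)·(0.627)³) = 3.18×10⁻⁴
ΔG = RT ln(Q/K) = (8.314 J mol⁻¹ K⁻¹)(600 K) × ln(3.18×10⁻⁴/0.00139)
   = (4.988 kJ/mol)(-1.475) = -7.36 kJ/mol
ΔG < 0, so the forward reaction is spontaneous (proceeds forward).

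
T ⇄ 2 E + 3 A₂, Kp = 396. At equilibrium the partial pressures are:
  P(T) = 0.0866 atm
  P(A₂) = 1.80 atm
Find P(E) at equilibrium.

At equilibrium, Kp = P(E)²·P(A₂)³ / P(T) = 396.
(P(E))²·(1.80)³ / (0.0866) = 396
P(E)² = 5.88 ⇒ P(E) = 2.42 atm

P(E) = 2.42 atm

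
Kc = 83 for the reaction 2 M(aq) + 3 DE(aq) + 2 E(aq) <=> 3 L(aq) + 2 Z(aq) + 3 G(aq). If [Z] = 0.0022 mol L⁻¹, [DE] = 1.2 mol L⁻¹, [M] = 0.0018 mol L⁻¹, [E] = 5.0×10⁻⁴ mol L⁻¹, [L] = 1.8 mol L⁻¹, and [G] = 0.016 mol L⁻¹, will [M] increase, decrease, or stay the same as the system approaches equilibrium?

Qc = [L]³·[Z]²·[G]³ / ([M]²·[DE]³·[E]²) = (1.8)³·(0.0022)²·(0.016)³ / ((0.0018)²·(1.2)³·(5.0×10⁻⁴)²) = 83
Qc = 83 = Kc; the system is at equilibrium.

stay the same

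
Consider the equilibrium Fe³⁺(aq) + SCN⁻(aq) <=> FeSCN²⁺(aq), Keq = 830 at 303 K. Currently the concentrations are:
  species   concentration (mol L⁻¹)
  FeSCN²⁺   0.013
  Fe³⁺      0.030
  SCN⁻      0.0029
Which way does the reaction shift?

Q = [FeSCN²⁺] / ([Fe³⁺]·[SCN⁻]) = (0.013) / ((0.030)·(0.0029)) = 150
Q = 150 < Keq = 830, so the forward reaction proceeds.

in the forward direction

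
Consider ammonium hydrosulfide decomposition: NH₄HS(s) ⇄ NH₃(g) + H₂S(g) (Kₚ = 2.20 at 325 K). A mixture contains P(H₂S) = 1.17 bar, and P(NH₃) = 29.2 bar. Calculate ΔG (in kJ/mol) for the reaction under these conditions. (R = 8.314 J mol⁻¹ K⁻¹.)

ΔG = 7.41 kJ/mol

(NH₄HS is a pure solid — omitted from Qₚ.)
Qₚ = P(NH₃)·P(H₂S) = (29.2)·(1.17) = 34.2
ΔG = RT ln(Qₚ/Kₚ) = (8.314 J mol⁻¹ K⁻¹)(325 K) × ln(34.2/2.20)
   = (2.702 kJ/mol)(2.744) = 7.41 kJ/mol
ΔG > 0, so the forward reaction is non-spontaneous (proceeds in reverse).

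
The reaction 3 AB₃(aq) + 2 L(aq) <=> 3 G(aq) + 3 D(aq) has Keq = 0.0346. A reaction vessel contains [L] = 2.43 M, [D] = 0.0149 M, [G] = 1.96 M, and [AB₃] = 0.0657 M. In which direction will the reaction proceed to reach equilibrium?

Q = [G]³·[D]³ / ([AB₃]³·[L]²) = (1.96)³·(0.0149)³ / ((0.0657)³·(2.43)²) = 0.0149
Q = 0.0149 < Keq = 0.0346, so the forward reaction proceeds.

forward (toward products)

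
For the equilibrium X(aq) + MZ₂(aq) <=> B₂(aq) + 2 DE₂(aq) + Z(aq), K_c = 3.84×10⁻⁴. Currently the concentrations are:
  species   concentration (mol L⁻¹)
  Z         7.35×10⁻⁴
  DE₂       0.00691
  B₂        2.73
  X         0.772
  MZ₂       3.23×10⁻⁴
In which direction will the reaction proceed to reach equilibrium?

Q_c = [B₂]·[DE₂]²·[Z] / ([X]·[MZ₂]) = (2.73)·(0.00691)²·(7.35×10⁻⁴) / ((0.772)·(3.23×10⁻⁴)) = 3.84×10⁻⁴
Q_c = 3.84×10⁻⁴ = K_c, so the system is already at equilibrium.

neither direction; the system is at equilibrium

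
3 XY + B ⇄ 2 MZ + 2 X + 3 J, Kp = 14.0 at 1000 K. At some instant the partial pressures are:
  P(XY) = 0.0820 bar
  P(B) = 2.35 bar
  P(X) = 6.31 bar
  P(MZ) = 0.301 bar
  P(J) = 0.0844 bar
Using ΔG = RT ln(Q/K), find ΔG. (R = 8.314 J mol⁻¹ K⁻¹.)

ΔG = -17.7 kJ/mol

Qp = P(MZ)²·P(X)²·P(J)³ / (P(XY)³·P(B)) = (0.301)²·(6.31)²·(0.0844)³ / ((0.0820)³·(2.35)) = 1.67
ΔG = RT ln(Qp/Kp) = (8.314 J mol⁻¹ K⁻¹)(1000 K) × ln(1.67/14.0)
   = (8.314 kJ/mol)(-2.126) = -17.7 kJ/mol
ΔG < 0, so the forward reaction is spontaneous (proceeds forward).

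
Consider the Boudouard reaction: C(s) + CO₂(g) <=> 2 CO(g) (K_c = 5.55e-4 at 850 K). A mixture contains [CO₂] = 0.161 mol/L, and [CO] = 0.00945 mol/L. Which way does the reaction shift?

(C is a pure solid — omitted from Q_c.)
Q_c = [CO]² / [CO₂] = (0.00945)² / (0.161) = 5.55e-4
Q_c = 5.55e-4 = K_c, so the system is already at equilibrium.

no net change (already at equilibrium)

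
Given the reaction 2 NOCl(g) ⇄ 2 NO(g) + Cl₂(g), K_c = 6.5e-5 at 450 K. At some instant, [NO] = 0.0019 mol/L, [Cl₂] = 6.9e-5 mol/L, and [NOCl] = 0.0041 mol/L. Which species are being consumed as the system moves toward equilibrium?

NOCl (reactants)

Q_c = [NO]²·[Cl₂] / [NOCl]² = (0.0019)²·(6.9e-5) / (0.0041)² = 1.5e-5
Q_c = 1.5e-5 < K_c = 6.5e-5: net forward reaction.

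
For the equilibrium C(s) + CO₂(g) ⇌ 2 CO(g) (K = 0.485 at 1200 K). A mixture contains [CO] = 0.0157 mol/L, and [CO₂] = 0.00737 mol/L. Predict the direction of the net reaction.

toward products

(C is a pure solid — omitted from Q.)
Q = [CO]² / [CO₂] = (0.0157)² / (0.00737) = 0.0334
Q = 0.0334 < K = 0.485, so the forward reaction proceeds.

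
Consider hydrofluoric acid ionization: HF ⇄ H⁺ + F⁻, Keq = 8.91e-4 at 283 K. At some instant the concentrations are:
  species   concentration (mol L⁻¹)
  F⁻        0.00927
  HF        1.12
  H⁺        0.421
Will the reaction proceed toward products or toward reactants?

Q = [H⁺]·[F⁻] / [HF] = (0.421)·(0.00927) / (1.12) = 0.00348
Q = 0.00348 > Keq = 8.91e-4, so the reverse reaction proceeds.

in the reverse direction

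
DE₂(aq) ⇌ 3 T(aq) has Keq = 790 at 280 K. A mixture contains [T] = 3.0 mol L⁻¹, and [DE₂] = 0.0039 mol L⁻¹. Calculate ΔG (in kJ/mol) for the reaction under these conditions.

ΔG = 5.05 kJ/mol

Q = [T]³ / [DE₂] = (3.0)³ / (0.0039) = 6920
ΔG = RT ln(Q/Keq) = (8.314 J mol⁻¹ K⁻¹)(280 K) × ln(6920/790)
   = (2.328 kJ/mol)(2.170) = 5.05 kJ/mol
ΔG > 0, so the forward reaction is non-spontaneous (proceeds in reverse).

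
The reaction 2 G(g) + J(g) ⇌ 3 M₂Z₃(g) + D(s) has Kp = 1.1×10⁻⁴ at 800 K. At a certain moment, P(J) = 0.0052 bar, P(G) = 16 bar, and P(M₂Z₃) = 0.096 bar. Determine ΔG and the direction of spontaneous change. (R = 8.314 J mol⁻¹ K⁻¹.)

(D is a pure solid — omitted from Qp.)
Qp = P(M₂Z₃)³ / (P(G)²·P(J)) = (0.096)³ / ((16)²·(0.0052)) = 6.65×10⁻⁴
ΔG = RT ln(Qp/Kp) = (8.314 J mol⁻¹ K⁻¹)(800 K) × ln(6.65×10⁻⁴/1.1×10⁻⁴)
   = (6.651 kJ/mol)(1.799) = 12.0 kJ/mol
ΔG > 0, so the forward reaction is non-spontaneous (proceeds in reverse).

ΔG = 12.0 kJ/mol; the forward reaction is non-spontaneous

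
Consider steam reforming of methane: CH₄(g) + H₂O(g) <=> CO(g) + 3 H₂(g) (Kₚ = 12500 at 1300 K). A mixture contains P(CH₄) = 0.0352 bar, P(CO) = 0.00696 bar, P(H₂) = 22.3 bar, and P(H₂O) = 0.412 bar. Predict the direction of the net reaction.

in the forward direction

Qₚ = P(CO)·P(H₂)³ / (P(CH₄)·P(H₂O)) = (0.00696)·(22.3)³ / ((0.0352)·(0.412)) = 5320
Qₚ = 5320 < Kₚ = 12500, so the forward reaction proceeds.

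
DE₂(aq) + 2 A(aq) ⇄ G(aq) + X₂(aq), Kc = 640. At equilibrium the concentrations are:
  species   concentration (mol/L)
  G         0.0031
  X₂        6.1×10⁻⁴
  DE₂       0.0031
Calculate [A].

At equilibrium, Kc = [G]·[X₂] / ([DE₂]·[A]²) = 640.
(0.0031)·(6.1×10⁻⁴) / ((0.0031)·([A])²) = 640
[A]² = 9.53×10⁻⁷ ⇒ [A] = 9.8×10⁻⁴ mol/L

[A] = 9.8×10⁻⁴ mol/L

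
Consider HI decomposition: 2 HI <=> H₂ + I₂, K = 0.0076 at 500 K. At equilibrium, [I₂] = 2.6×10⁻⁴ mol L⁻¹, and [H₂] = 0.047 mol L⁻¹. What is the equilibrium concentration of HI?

At equilibrium, K = [H₂]·[I₂] / [HI]² = 0.0076.
(0.047)·(2.6×10⁻⁴) / ([HI])² = 0.0076
[HI]² = 0.00161 ⇒ [HI] = 0.040 mol L⁻¹

[HI] = 0.040 mol L⁻¹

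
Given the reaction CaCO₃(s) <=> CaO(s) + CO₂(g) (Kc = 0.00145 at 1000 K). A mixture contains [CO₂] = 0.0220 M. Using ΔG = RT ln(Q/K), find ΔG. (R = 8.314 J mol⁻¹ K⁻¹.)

ΔG = 22.6 kJ/mol

(CaCO₃, CaO are pure solids — omitted from Qc.)
Qc = [CO₂] = 0.0220
ΔG = RT ln(Qc/Kc) = (8.314 J mol⁻¹ K⁻¹)(1000 K) × ln(0.0220/0.00145)
   = (8.314 kJ/mol)(2.719) = 22.6 kJ/mol
ΔG > 0, so the forward reaction is non-spontaneous (proceeds in reverse).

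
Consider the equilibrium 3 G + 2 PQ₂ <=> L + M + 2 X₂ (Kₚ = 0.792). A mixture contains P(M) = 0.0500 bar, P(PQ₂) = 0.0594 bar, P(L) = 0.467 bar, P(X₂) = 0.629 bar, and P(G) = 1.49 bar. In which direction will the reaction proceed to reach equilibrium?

Qₚ = P(L)·P(M)·P(X₂)² / (P(G)³·P(PQ₂)²) = (0.467)·(0.0500)·(0.629)² / ((1.49)³·(0.0594)²) = 0.792
Qₚ = 0.792 = Kₚ, so the system is already at equilibrium.

no net change (already at equilibrium)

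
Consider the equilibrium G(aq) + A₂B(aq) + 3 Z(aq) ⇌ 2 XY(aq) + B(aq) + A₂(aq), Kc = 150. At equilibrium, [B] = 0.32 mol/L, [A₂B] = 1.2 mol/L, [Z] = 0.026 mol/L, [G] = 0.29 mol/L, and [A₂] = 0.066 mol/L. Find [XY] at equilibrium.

[XY] = 0.21 mol/L

At equilibrium, Kc = [XY]²·[B]·[A₂] / ([G]·[A₂B]·[Z]³) = 150.
([XY])²·(0.32)·(0.066) / ((0.29)·(1.2)·(0.026)³) = 150
[XY]² = 0.0434 ⇒ [XY] = 0.21 mol/L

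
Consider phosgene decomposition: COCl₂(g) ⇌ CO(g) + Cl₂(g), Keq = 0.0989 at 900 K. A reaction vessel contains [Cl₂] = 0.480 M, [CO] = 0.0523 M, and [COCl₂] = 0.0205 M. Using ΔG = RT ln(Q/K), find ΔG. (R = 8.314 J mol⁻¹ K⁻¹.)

ΔG = 18.8 kJ/mol

Q = [CO]·[Cl₂] / [COCl₂] = (0.0523)·(0.480) / (0.0205) = 1.22
ΔG = RT ln(Q/Keq) = (8.314 J mol⁻¹ K⁻¹)(900 K) × ln(1.22/0.0989)
   = (7.483 kJ/mol)(2.512) = 18.8 kJ/mol
ΔG > 0, so the forward reaction is non-spontaneous (proceeds in reverse).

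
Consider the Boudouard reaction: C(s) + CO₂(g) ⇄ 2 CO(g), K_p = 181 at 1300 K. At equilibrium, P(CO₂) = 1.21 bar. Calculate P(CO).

P(CO) = 14.8 bar

(C is a pure solid — omitted from K_p.)
At equilibrium, K_p = P(CO)² / P(CO₂) = 181.
(P(CO))² / (1.21) = 181
P(CO)² = 219 ⇒ P(CO) = 14.8 bar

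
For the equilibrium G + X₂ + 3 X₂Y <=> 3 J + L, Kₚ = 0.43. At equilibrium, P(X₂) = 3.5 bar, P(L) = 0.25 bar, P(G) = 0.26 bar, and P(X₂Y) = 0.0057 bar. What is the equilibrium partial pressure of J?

P(J) = 0.0066 bar

At equilibrium, Kₚ = P(J)³·P(L) / (P(G)·P(X₂)·P(X₂Y)³) = 0.43.
(P(J))³·(0.25) / ((0.26)·(3.5)·(0.0057)³) = 0.43
P(J)³ = 2.90×10⁻⁷ ⇒ P(J) = 0.0066 bar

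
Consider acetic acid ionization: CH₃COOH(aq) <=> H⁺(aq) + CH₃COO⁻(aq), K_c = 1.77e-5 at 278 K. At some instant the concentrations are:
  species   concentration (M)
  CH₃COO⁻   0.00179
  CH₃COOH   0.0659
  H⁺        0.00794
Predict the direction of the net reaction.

Q_c = [H⁺]·[CH₃COO⁻] / [CH₃COOH] = (0.00794)·(0.00179) / (0.0659) = 2.16e-4
Q_c = 2.16e-4 > K_c = 1.77e-5, so the reverse reaction proceeds.

toward reactants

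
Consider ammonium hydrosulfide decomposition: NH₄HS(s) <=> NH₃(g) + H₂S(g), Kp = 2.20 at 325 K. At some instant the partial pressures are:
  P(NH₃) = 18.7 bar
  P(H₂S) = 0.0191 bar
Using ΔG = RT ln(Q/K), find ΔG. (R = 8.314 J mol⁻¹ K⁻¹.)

(NH₄HS is a pure solid — omitted from Qp.)
Qp = P(NH₃)·P(H₂S) = (18.7)·(0.0191) = 0.357
ΔG = RT ln(Qp/Kp) = (8.314 J mol⁻¹ K⁻¹)(325 K) × ln(0.357/2.20)
   = (2.702 kJ/mol)(-1.818) = -4.91 kJ/mol
ΔG < 0, so the forward reaction is spontaneous (proceeds forward).

ΔG = -4.91 kJ/mol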